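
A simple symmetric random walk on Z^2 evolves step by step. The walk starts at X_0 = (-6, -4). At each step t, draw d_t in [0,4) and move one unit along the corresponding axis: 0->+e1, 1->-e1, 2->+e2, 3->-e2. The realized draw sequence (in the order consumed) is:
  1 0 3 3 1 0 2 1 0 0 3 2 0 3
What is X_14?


t=0: X=(-6, -4), d=1 → -e1, X_1=(-7, -4)
t=1: X=(-7, -4), d=0 → +e1, X_2=(-6, -4)
t=2: X=(-6, -4), d=3 → -e2, X_3=(-6, -5)
t=3: X=(-6, -5), d=3 → -e2, X_4=(-6, -6)
t=4: X=(-6, -6), d=1 → -e1, X_5=(-7, -6)
t=5: X=(-7, -6), d=0 → +e1, X_6=(-6, -6)
t=6: X=(-6, -6), d=2 → +e2, X_7=(-6, -5)
t=7: X=(-6, -5), d=1 → -e1, X_8=(-7, -5)
t=8: X=(-7, -5), d=0 → +e1, X_9=(-6, -5)
t=9: X=(-6, -5), d=0 → +e1, X_10=(-5, -5)
t=10: X=(-5, -5), d=3 → -e2, X_11=(-5, -6)
t=11: X=(-5, -6), d=2 → +e2, X_12=(-5, -5)
t=12: X=(-5, -5), d=0 → +e1, X_13=(-4, -5)
t=13: X=(-4, -5), d=3 → -e2, X_14=(-4, -6)

(-4, -6)


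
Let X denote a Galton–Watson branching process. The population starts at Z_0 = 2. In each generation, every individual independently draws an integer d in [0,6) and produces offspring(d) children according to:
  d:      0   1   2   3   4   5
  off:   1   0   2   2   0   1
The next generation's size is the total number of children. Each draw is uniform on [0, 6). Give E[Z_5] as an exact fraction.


2

Outcome values over d=0..5: [1, 0, 2, 2, 0, 1]
Σy = 6, Σy² = 10, M = 6
μ = 6/6 = 1,  σ² = 10/6 − (1)² = 2/3
E[Z_0] = 2
E[Z_1] = 1·E[Z_0] = 2
E[Z_2] = 1·E[Z_1] = 2
E[Z_3] = 1·E[Z_2] = 2
E[Z_4] = 1·E[Z_3] = 2
E[Z_5] = 1·E[Z_4] = 2


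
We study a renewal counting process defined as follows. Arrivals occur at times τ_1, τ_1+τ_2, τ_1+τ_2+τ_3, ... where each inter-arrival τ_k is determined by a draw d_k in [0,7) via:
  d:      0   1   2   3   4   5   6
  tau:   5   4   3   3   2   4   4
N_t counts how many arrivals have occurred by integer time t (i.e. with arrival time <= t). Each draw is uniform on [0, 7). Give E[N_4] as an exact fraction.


43/49

Inter-arrival values over d=0..6: [5, 4, 3, 3, 2, 4, 4]
Each d has probability 1/7, so the pmf of τ is: f(2) = 1/7, f(3) = 2/7, f(4) = 3/7, f(5) = 1/7
Renewal equation for m(n) = E[N_n]: condition on τ_1 = k (if k <= n, one arrival plus a fresh copy on the remaining n−k steps): m(n) = F(n) + Σ_{k<=n} f(k)·m(n−k), where F(n) = P(τ <= n) and m(0) = 0
m(1) = F(1) = 0
m(2) = F(2) = 1/7
m(3) = F(3) = 3/7
m(4) = F(4) + f(2)·m(2) = 6/7 + 1/7·1/7 = 43/49
E[N_4] = m(4) = 43/49


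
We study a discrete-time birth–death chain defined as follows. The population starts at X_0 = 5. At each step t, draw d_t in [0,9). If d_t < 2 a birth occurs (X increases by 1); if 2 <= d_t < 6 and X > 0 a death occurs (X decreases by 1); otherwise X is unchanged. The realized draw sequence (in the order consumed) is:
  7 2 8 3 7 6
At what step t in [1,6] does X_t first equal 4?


2

t=0: X=5, d=7 → hold, X_1=5
t=1: X=5, d=2 → death, X_2=4
t=2: X=4, d=8 → hold, X_3=4
t=3: X=4, d=3 → death, X_4=3
t=4: X=3, d=7 → hold, X_5=3
t=5: X=3, d=6 → hold, X_6=3


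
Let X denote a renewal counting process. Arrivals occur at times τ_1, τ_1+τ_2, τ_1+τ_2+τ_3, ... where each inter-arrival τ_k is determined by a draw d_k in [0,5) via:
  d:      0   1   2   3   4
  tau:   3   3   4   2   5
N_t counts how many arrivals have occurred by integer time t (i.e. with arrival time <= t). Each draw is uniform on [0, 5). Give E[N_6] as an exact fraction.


181/125

Inter-arrival values over d=0..4: [3, 3, 4, 2, 5]
Each d has probability 1/5, so the pmf of τ is: f(2) = 1/5, f(3) = 2/5, f(4) = 1/5, f(5) = 1/5
Renewal equation for m(n) = E[N_n]: condition on τ_1 = k (if k <= n, one arrival plus a fresh copy on the remaining n−k steps): m(n) = F(n) + Σ_{k<=n} f(k)·m(n−k), where F(n) = P(τ <= n) and m(0) = 0
m(1) = F(1) = 0
m(2) = F(2) = 1/5
m(3) = F(3) = 3/5
m(4) = F(4) + f(2)·m(2) = 4/5 + 1/5·1/5 = 21/25
m(5) = F(5) + f(2)·m(3) + f(3)·m(2) = 1 + 1/5·3/5 + 2/5·1/5 = 6/5
m(6) = F(6) + f(2)·m(4) + f(3)·m(3) + f(4)·m(2) = 1 + 1/5·21/25 + 2/5·3/5 + 1/5·1/5 = 181/125
E[N_6] = m(6) = 181/125


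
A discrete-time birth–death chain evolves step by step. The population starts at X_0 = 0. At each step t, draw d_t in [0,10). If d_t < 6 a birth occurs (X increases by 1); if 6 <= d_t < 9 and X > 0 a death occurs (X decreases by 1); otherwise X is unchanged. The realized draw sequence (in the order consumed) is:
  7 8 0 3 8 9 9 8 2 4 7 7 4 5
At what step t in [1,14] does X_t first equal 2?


t=0: X=0, d=7 → hold, X_1=0
t=1: X=0, d=8 → hold, X_2=0
t=2: X=0, d=0 → birth, X_3=1
t=3: X=1, d=3 → birth, X_4=2
t=4: X=2, d=8 → death, X_5=1
t=5: X=1, d=9 → hold, X_6=1
t=6: X=1, d=9 → hold, X_7=1
t=7: X=1, d=8 → death, X_8=0
t=8: X=0, d=2 → birth, X_9=1
t=9: X=1, d=4 → birth, X_10=2
t=10: X=2, d=7 → death, X_11=1
t=11: X=1, d=7 → death, X_12=0
t=12: X=0, d=4 → birth, X_13=1
t=13: X=1, d=5 → birth, X_14=2

4


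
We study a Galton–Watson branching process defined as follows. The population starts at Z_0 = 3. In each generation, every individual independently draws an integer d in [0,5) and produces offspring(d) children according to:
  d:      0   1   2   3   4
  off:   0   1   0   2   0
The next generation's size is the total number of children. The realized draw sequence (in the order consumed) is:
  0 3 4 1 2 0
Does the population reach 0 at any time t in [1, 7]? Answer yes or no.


gen 0: Z_0=3, draws=[0, 3, 4], offspring=[0, 2, 0], Z_1=2
gen 1: Z_1=2, draws=[1, 2], offspring=[1, 0], Z_2=1
gen 2: Z_2=1, draws=[0], offspring=[0], Z_3=0
gen 3: Z_3=0, draws=[], offspring=[], Z_4=0
gen 4: Z_4=0, draws=[], offspring=[], Z_5=0
gen 5: Z_5=0, draws=[], offspring=[], Z_6=0
gen 6: Z_6=0, draws=[], offspring=[], Z_7=0

yes


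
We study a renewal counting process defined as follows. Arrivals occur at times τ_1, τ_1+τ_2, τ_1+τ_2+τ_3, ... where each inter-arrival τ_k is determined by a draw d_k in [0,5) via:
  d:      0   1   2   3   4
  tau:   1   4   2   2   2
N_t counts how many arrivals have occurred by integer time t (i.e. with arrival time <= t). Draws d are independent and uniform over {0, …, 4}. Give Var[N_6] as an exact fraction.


Inter-arrival values over d=0..4: [1, 4, 2, 2, 2]
Each d has probability 1/5, so the pmf of τ is: f(1) = 1/5, f(2) = 3/5, f(4) = 1/5
Let p_n(j) = P(N_n = j), with p_0 = [1]. Condition on τ_1: p_n(0) = P(τ > n), and for j >= 1, p_n(j) = Σ_{k<=n} f(k)·p_{n−k}(j−1)
p_1 = [4/5, 1/5]  (j = 0..1)
p_2 = [1/5, 19/25, 1/25]  (j = 0..2)
p_3 = [1/5, 13/25, 34/125, 1/125]  (j = 0..3)
p_4 = [0, 9/25, 14/25, 49/625, 1/625]  (j = 0..4)
p_5 = [0, 7/25, 53/125, 172/625, 64/3125, 1/3125]  (j = 0..5)
p_6 = [0, 1/25, 53/125, 268/625, 319/3125, 79/15625, 1/15625]  (j = 0..6)
E[N_6] = Σ j·p_6(j) = 40756/15625;  E[N_6²] = Σ j²·p_6(j) = 114956/15625
Var[N_6] = 114956/15625 − (40756/15625)² = 135135964/244140625

135135964/244140625


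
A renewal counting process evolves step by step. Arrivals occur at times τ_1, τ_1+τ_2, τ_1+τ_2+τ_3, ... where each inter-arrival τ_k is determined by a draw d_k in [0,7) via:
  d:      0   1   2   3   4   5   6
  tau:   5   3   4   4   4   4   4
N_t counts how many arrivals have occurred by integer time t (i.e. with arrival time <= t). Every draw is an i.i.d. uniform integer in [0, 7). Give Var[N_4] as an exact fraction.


Inter-arrival values over d=0..6: [5, 3, 4, 4, 4, 4, 4]
Each d has probability 1/7, so the pmf of τ is: f(3) = 1/7, f(4) = 5/7, f(5) = 1/7
Let p_n(j) = P(N_n = j), with p_0 = [1]. Condition on τ_1: p_n(0) = P(τ > n), and for j >= 1, p_n(j) = Σ_{k<=n} f(k)·p_{n−k}(j−1)
p_1 = [1]  (j = 0)
p_2 = [1]  (j = 0)
p_3 = [6/7, 1/7]  (j = 0..1)
p_4 = [1/7, 6/7]  (j = 0..1)
E[N_4] = Σ j·p_4(j) = 6/7;  E[N_4²] = Σ j²·p_4(j) = 6/7
Var[N_4] = 6/7 − (6/7)² = 6/49

6/49


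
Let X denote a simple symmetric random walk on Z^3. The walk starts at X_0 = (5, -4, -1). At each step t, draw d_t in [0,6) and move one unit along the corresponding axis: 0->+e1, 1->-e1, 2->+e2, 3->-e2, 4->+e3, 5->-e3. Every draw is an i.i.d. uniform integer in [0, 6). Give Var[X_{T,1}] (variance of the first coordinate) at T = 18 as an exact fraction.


6

Outcome values over d=0..5: [1, -1, 0, 0, 0, 0]
Σy = 0, Σy² = 2, M = 6
μ = 0/6 = 0,  σ² = 2/6 − (0)² = 1/3
Independent increments: Var[X_18] = 18·σ² = 18·(1/3) = 6


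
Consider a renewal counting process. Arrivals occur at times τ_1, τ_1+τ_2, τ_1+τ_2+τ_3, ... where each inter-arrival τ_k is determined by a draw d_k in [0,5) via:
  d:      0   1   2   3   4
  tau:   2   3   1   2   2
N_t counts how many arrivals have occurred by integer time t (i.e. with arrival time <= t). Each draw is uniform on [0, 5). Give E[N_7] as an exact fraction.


Inter-arrival values over d=0..4: [2, 3, 1, 2, 2]
Each d has probability 1/5, so the pmf of τ is: f(1) = 1/5, f(2) = 3/5, f(3) = 1/5
Renewal equation for m(n) = E[N_n]: condition on τ_1 = k (if k <= n, one arrival plus a fresh copy on the remaining n−k steps): m(n) = F(n) + Σ_{k<=n} f(k)·m(n−k), where F(n) = P(τ <= n) and m(0) = 0
m(1) = F(1) = 1/5
m(2) = F(2) + f(1)·m(1) = 4/5 + 1/5·1/5 = 21/25
m(3) = F(3) + f(1)·m(2) + f(2)·m(1) = 1 + 1/5·21/25 + 3/5·1/5 = 161/125
m(4) = F(4) + f(1)·m(3) + f(2)·m(2) + f(3)·m(1) = 1 + 1/5·161/125 + 3/5·21/25 + 1/5·1/5 = 1126/625
m(5) = F(5) + f(1)·m(4) + f(2)·m(3) + f(3)·m(2) = 1 + 1/5·1126/625 + 3/5·161/125 + 1/5·21/25 = 7191/3125
m(6) = F(6) + f(1)·m(5) + f(2)·m(4) + f(3)·m(3) = 1 + 1/5·7191/3125 + 3/5·1126/625 + 1/5·161/125 = 43731/15625
m(7) = F(7) + f(1)·m(6) + f(2)·m(5) + f(3)·m(4) = 1 + 1/5·43731/15625 + 3/5·7191/3125 + 1/5·1126/625 = 257871/78125
E[N_7] = m(7) = 257871/78125

257871/78125


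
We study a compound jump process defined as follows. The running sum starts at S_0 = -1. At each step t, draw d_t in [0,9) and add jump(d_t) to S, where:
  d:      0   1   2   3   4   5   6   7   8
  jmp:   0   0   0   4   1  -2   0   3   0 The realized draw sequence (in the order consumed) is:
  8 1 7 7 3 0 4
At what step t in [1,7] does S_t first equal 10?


7

t=0: S=-1, d=8, jump=0, S_1=-1
t=1: S=-1, d=1, jump=0, S_2=-1
t=2: S=-1, d=7, jump=3, S_3=2
t=3: S=2, d=7, jump=3, S_4=5
t=4: S=5, d=3, jump=4, S_5=9
t=5: S=9, d=0, jump=0, S_6=9
t=6: S=9, d=4, jump=1, S_7=10


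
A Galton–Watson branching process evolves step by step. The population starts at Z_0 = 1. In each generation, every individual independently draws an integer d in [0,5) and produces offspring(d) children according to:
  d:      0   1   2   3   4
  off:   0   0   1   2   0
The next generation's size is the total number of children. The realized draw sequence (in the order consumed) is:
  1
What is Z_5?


gen 0: Z_0=1, draws=[1], offspring=[0], Z_1=0
gen 1: Z_1=0, draws=[], offspring=[], Z_2=0
gen 2: Z_2=0, draws=[], offspring=[], Z_3=0
gen 3: Z_3=0, draws=[], offspring=[], Z_4=0
gen 4: Z_4=0, draws=[], offspring=[], Z_5=0

0


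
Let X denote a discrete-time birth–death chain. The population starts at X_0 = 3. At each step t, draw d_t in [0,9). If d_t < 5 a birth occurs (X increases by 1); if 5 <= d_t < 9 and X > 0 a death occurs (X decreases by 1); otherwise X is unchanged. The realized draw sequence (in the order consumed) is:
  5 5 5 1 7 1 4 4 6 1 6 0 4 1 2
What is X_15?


6

t=0: X=3, d=5 → death, X_1=2
t=1: X=2, d=5 → death, X_2=1
t=2: X=1, d=5 → death, X_3=0
t=3: X=0, d=1 → birth, X_4=1
t=4: X=1, d=7 → death, X_5=0
t=5: X=0, d=1 → birth, X_6=1
t=6: X=1, d=4 → birth, X_7=2
t=7: X=2, d=4 → birth, X_8=3
t=8: X=3, d=6 → death, X_9=2
t=9: X=2, d=1 → birth, X_10=3
t=10: X=3, d=6 → death, X_11=2
t=11: X=2, d=0 → birth, X_12=3
t=12: X=3, d=4 → birth, X_13=4
t=13: X=4, d=1 → birth, X_14=5
t=14: X=5, d=2 → birth, X_15=6


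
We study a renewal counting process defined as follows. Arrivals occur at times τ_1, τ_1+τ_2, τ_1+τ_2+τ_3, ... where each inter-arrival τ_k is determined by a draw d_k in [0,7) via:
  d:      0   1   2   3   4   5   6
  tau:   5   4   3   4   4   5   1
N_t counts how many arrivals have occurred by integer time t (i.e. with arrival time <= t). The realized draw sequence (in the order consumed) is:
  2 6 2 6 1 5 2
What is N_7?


3

draw d_1=2: τ_1=3, arrival time A_1=3
draw d_2=6: τ_2=1, arrival time A_2=4
draw d_3=2: τ_3=3, arrival time A_3=7
draw d_4=6: τ_4=1, arrival time A_4=8
draw d_5=1: τ_5=4, arrival time A_5=12
draw d_6=5: τ_6=5, arrival time A_6=17
draw d_7=2: τ_7=3, arrival time A_7=20
N_t over t=0..7: 0:0 1:0 2:0 3:1 4:2 5:2 6:2 7:3


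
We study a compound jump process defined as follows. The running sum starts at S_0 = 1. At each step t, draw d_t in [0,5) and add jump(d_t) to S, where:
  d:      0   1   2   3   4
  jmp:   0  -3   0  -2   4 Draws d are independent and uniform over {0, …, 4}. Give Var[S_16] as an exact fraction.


Outcome values over d=0..4: [0, -3, 0, -2, 4]
Σy = -1, Σy² = 29, M = 5
μ = -1/5 = -1/5,  σ² = 29/5 − (-1/5)² = 144/25
Independent increments: Var[S_16] = 16·σ² = 16·(144/25) = 2304/25

2304/25


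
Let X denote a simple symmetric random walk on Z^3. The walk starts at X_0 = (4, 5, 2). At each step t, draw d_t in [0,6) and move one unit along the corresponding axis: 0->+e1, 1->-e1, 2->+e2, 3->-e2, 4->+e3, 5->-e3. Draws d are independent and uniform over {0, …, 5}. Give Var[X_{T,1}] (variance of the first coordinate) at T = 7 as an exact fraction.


Outcome values over d=0..5: [1, -1, 0, 0, 0, 0]
Σy = 0, Σy² = 2, M = 6
μ = 0/6 = 0,  σ² = 2/6 − (0)² = 1/3
Independent increments: Var[X_7] = 7·σ² = 7·(1/3) = 7/3

7/3


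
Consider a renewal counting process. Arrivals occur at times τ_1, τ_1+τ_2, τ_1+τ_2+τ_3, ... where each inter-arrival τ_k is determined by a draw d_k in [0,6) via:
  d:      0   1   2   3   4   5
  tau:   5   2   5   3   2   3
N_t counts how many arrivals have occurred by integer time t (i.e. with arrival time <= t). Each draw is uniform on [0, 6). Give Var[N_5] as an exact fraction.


2/9

Inter-arrival values over d=0..5: [5, 2, 5, 3, 2, 3]
Each d has probability 1/6, so the pmf of τ is: f(2) = 1/3, f(3) = 1/3, f(5) = 1/3
Let p_n(j) = P(N_n = j), with p_0 = [1]. Condition on τ_1: p_n(0) = P(τ > n), and for j >= 1, p_n(j) = Σ_{k<=n} f(k)·p_{n−k}(j−1)
p_1 = [1]  (j = 0)
p_2 = [2/3, 1/3]  (j = 0..1)
p_3 = [1/3, 2/3]  (j = 0..1)
p_4 = [1/3, 5/9, 1/9]  (j = 0..2)
p_5 = [0, 2/3, 1/3]  (j = 0..2)
E[N_5] = Σ j·p_5(j) = 4/3;  E[N_5²] = Σ j²·p_5(j) = 2
Var[N_5] = 2 − (4/3)² = 2/9


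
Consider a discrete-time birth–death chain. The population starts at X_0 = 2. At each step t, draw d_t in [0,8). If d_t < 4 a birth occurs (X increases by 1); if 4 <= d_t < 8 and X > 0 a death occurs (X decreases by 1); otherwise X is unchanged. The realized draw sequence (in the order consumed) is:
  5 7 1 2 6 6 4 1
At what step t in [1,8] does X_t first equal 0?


t=0: X=2, d=5 → death, X_1=1
t=1: X=1, d=7 → death, X_2=0
t=2: X=0, d=1 → birth, X_3=1
t=3: X=1, d=2 → birth, X_4=2
t=4: X=2, d=6 → death, X_5=1
t=5: X=1, d=6 → death, X_6=0
t=6: X=0, d=4 → hold, X_7=0
t=7: X=0, d=1 → birth, X_8=1

2


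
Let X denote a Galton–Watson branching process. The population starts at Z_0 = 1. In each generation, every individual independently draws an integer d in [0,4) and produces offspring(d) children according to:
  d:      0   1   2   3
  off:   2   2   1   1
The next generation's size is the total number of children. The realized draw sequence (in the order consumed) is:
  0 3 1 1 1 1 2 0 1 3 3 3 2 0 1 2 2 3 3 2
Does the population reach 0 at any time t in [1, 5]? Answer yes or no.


gen 0: Z_0=1, draws=[0], offspring=[2], Z_1=2
gen 1: Z_1=2, draws=[3, 1], offspring=[1, 2], Z_2=3
gen 2: Z_2=3, draws=[1, 1, 1], offspring=[2, 2, 2], Z_3=6
gen 3: Z_3=6, draws=[2, 0, 1, 3, 3, 3], offspring=[1, 2, 2, 1, 1, 1], Z_4=8
gen 4: Z_4=8, draws=[2, 0, 1, 2, 2, 3, 3, 2], offspring=[1, 2, 2, 1, 1, 1, 1, 1], Z_5=10

no


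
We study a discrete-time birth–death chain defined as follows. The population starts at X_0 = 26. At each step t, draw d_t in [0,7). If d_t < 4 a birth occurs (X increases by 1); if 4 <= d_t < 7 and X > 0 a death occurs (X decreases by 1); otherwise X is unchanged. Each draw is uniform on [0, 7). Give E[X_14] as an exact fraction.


28

X can drop by at most 1 per step and X_0 = 26 > T = 14, so X_t >= 26 − t >= 12 > 0 for every t <= 14: the floor at 0 (the 'and X > 0' condition) never binds. Hence X_14 = X_0 + Σ_{t<14} Y_t with i.i.d. increments Y_t = y(d_t) ∈ {+1, −1, 0}.
Outcome values over d=0..6: [1, 1, 1, 1, -1, -1, -1]
Σy = 1, Σy² = 7, M = 7
μ = 1/7 = 1/7,  σ² = 7/7 − (1/7)² = 48/49
E[X_14] = 26 + 14·(1/7) = 28


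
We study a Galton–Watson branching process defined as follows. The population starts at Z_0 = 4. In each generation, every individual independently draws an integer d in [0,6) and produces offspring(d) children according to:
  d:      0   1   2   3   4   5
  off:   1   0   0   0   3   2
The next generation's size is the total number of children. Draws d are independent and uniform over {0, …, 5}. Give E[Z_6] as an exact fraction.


Outcome values over d=0..5: [1, 0, 0, 0, 3, 2]
Σy = 6, Σy² = 14, M = 6
μ = 6/6 = 1,  σ² = 14/6 − (1)² = 4/3
E[Z_0] = 4
E[Z_1] = 1·E[Z_0] = 4
E[Z_2] = 1·E[Z_1] = 4
E[Z_3] = 1·E[Z_2] = 4
E[Z_4] = 1·E[Z_3] = 4
E[Z_5] = 1·E[Z_4] = 4
E[Z_6] = 1·E[Z_5] = 4

4


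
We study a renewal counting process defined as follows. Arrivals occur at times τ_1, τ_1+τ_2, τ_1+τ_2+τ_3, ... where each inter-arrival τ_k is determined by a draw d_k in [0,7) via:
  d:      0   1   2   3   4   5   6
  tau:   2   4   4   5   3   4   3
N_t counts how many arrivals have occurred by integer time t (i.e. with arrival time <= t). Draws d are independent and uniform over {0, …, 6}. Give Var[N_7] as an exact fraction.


668/2401

Inter-arrival values over d=0..6: [2, 4, 4, 5, 3, 4, 3]
Each d has probability 1/7, so the pmf of τ is: f(2) = 1/7, f(3) = 2/7, f(4) = 3/7, f(5) = 1/7
Let p_n(j) = P(N_n = j), with p_0 = [1]. Condition on τ_1: p_n(0) = P(τ > n), and for j >= 1, p_n(j) = Σ_{k<=n} f(k)·p_{n−k}(j−1)
p_1 = [1]  (j = 0)
p_2 = [6/7, 1/7]  (j = 0..1)
p_3 = [4/7, 3/7]  (j = 0..1)
p_4 = [1/7, 41/49, 1/49]  (j = 0..2)
p_5 = [0, 44/49, 5/49]  (j = 0..2)
p_6 = [0, 34/49, 104/343, 1/343]  (j = 0..3)
p_7 = [0, 20/49, 4/7, 1/49]  (j = 0..3)
E[N_7] = Σ j·p_7(j) = 79/49;  E[N_7²] = Σ j²·p_7(j) = 141/49
Var[N_7] = 141/49 − (79/49)² = 668/2401


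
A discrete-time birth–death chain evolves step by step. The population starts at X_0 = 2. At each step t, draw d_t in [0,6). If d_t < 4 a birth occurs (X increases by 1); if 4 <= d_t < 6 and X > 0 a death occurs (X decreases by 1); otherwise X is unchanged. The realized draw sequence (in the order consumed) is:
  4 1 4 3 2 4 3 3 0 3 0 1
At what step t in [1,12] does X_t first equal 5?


9

t=0: X=2, d=4 → death, X_1=1
t=1: X=1, d=1 → birth, X_2=2
t=2: X=2, d=4 → death, X_3=1
t=3: X=1, d=3 → birth, X_4=2
t=4: X=2, d=2 → birth, X_5=3
t=5: X=3, d=4 → death, X_6=2
t=6: X=2, d=3 → birth, X_7=3
t=7: X=3, d=3 → birth, X_8=4
t=8: X=4, d=0 → birth, X_9=5
t=9: X=5, d=3 → birth, X_10=6
t=10: X=6, d=0 → birth, X_11=7
t=11: X=7, d=1 → birth, X_12=8


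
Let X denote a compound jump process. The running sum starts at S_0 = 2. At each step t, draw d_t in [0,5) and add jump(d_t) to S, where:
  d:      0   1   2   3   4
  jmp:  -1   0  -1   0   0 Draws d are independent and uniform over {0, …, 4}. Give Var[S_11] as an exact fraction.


Outcome values over d=0..4: [-1, 0, -1, 0, 0]
Σy = -2, Σy² = 2, M = 5
μ = -2/5 = -2/5,  σ² = 2/5 − (-2/5)² = 6/25
Independent increments: Var[S_11] = 11·σ² = 11·(6/25) = 66/25

66/25


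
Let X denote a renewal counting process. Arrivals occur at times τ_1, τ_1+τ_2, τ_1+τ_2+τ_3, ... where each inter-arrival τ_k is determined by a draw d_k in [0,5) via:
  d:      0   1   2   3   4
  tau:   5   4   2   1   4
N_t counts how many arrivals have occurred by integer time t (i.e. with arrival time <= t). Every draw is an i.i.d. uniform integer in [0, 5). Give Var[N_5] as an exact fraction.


Inter-arrival values over d=0..4: [5, 4, 2, 1, 4]
Each d has probability 1/5, so the pmf of τ is: f(1) = 1/5, f(2) = 1/5, f(4) = 2/5, f(5) = 1/5
Let p_n(j) = P(N_n = j), with p_0 = [1]. Condition on τ_1: p_n(0) = P(τ > n), and for j >= 1, p_n(j) = Σ_{k<=n} f(k)·p_{n−k}(j−1)
p_1 = [4/5, 1/5]  (j = 0..1)
p_2 = [3/5, 9/25, 1/25]  (j = 0..2)
p_3 = [3/5, 7/25, 14/125, 1/125]  (j = 0..3)
p_4 = [1/5, 16/25, 16/125, 19/625, 1/625]  (j = 0..4)
p_5 = [0, 17/25, 33/125, 6/125, 24/3125, 1/3125]  (j = 0..5)
E[N_5] = Σ j·p_5(j) = 4326/3125;  E[N_5²] = Σ j²·p_5(j) = 7184/3125
Var[N_5] = 7184/3125 − (4326/3125)² = 3735724/9765625

3735724/9765625


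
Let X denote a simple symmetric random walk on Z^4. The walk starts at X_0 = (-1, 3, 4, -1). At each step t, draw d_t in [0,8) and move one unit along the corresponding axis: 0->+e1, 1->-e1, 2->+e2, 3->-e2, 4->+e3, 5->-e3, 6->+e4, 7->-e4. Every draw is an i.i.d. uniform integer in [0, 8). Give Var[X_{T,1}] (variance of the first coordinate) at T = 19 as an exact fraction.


Outcome values over d=0..7: [1, -1, 0, 0, 0, 0, 0, 0]
Σy = 0, Σy² = 2, M = 8
μ = 0/8 = 0,  σ² = 2/8 − (0)² = 1/4
Independent increments: Var[X_19] = 19·σ² = 19·(1/4) = 19/4

19/4


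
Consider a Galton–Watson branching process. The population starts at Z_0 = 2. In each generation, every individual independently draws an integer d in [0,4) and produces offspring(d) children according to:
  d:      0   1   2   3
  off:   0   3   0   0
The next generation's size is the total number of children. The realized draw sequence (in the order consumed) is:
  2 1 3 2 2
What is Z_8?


0

gen 0: Z_0=2, draws=[2, 1], offspring=[0, 3], Z_1=3
gen 1: Z_1=3, draws=[3, 2, 2], offspring=[0, 0, 0], Z_2=0
gen 2: Z_2=0, draws=[], offspring=[], Z_3=0
gen 3: Z_3=0, draws=[], offspring=[], Z_4=0
gen 4: Z_4=0, draws=[], offspring=[], Z_5=0
gen 5: Z_5=0, draws=[], offspring=[], Z_6=0
gen 6: Z_6=0, draws=[], offspring=[], Z_7=0
gen 7: Z_7=0, draws=[], offspring=[], Z_8=0


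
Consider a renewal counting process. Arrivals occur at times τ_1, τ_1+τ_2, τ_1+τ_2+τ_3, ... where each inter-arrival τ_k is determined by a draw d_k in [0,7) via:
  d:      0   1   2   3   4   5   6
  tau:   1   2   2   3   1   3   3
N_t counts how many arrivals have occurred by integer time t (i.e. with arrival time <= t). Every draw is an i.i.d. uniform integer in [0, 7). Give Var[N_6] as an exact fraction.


7051798228/13841287201

Inter-arrival values over d=0..6: [1, 2, 2, 3, 1, 3, 3]
Each d has probability 1/7, so the pmf of τ is: f(1) = 2/7, f(2) = 2/7, f(3) = 3/7
Let p_n(j) = P(N_n = j), with p_0 = [1]. Condition on τ_1: p_n(0) = P(τ > n), and for j >= 1, p_n(j) = Σ_{k<=n} f(k)·p_{n−k}(j−1)
p_1 = [5/7, 2/7]  (j = 0..1)
p_2 = [3/7, 24/49, 4/49]  (j = 0..2)
p_3 = [0, 37/49, 76/343, 8/343]  (j = 0..3)
p_4 = [0, 3/7, 164/343, 208/2401, 16/2401]  (j = 0..4)
p_5 = [0, 9/49, 188/343, 564/2401, 528/16807, 32/16807]  (j = 0..5)
p_6 = [0, 0, 171/343, 932/2401, 1712/16807, 1280/117649, 64/117649]  (j = 0..6)
E[N_6] = Σ j·p_6(j) = 309030/117649;  E[N_6²] = Σ j²·p_6(j) = 871672/117649
Var[N_6] = 871672/117649 − (309030/117649)² = 7051798228/13841287201


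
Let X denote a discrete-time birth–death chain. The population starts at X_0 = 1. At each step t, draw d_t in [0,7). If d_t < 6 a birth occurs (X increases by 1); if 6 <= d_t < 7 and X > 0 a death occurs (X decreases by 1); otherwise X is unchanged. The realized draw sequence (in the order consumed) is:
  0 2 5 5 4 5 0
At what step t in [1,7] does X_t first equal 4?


t=0: X=1, d=0 → birth, X_1=2
t=1: X=2, d=2 → birth, X_2=3
t=2: X=3, d=5 → birth, X_3=4
t=3: X=4, d=5 → birth, X_4=5
t=4: X=5, d=4 → birth, X_5=6
t=5: X=6, d=5 → birth, X_6=7
t=6: X=7, d=0 → birth, X_7=8

3


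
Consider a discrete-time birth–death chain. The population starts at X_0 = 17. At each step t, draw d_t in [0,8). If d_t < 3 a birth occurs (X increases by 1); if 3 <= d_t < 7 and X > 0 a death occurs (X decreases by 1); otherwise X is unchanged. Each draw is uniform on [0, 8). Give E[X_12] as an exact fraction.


X can drop by at most 1 per step and X_0 = 17 > T = 12, so X_t >= 17 − t >= 5 > 0 for every t <= 12: the floor at 0 (the 'and X > 0' condition) never binds. Hence X_12 = X_0 + Σ_{t<12} Y_t with i.i.d. increments Y_t = y(d_t) ∈ {+1, −1, 0}.
Outcome values over d=0..7: [1, 1, 1, -1, -1, -1, -1, 0]
Σy = -1, Σy² = 7, M = 8
μ = -1/8 = -1/8,  σ² = 7/8 − (-1/8)² = 55/64
E[X_12] = 17 + 12·(-1/8) = 31/2

31/2


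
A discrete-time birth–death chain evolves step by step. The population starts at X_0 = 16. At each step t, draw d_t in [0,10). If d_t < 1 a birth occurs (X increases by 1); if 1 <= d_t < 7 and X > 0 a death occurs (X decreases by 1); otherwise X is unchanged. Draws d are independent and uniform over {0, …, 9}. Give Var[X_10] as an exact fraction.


X can drop by at most 1 per step and X_0 = 16 > T = 10, so X_t >= 16 − t >= 6 > 0 for every t <= 10: the floor at 0 (the 'and X > 0' condition) never binds. Hence X_10 = X_0 + Σ_{t<10} Y_t with i.i.d. increments Y_t = y(d_t) ∈ {+1, −1, 0}.
Outcome values over d=0..9: [1, -1, -1, -1, -1, -1, -1, 0, 0, 0]
Σy = -5, Σy² = 7, M = 10
μ = -5/10 = -1/2,  σ² = 7/10 − (-1/2)² = 9/20
Independent increments: Var[X_10] = 10·σ² = 10·(9/20) = 9/2

9/2


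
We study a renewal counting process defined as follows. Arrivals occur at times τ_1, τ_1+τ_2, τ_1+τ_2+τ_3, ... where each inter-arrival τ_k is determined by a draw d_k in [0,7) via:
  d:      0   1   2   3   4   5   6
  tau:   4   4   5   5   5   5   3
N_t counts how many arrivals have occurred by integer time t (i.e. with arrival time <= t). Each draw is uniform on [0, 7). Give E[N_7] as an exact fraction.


54/49

Inter-arrival values over d=0..6: [4, 4, 5, 5, 5, 5, 3]
Each d has probability 1/7, so the pmf of τ is: f(3) = 1/7, f(4) = 2/7, f(5) = 4/7
Renewal equation for m(n) = E[N_n]: condition on τ_1 = k (if k <= n, one arrival plus a fresh copy on the remaining n−k steps): m(n) = F(n) + Σ_{k<=n} f(k)·m(n−k), where F(n) = P(τ <= n) and m(0) = 0
m(1) = F(1) = 0
m(2) = F(2) = 0
m(3) = F(3) = 1/7
m(4) = F(4) = 3/7
m(5) = F(5) = 1
m(6) = F(6) + f(3)·m(3) = 1 + 1/7·1/7 = 50/49
m(7) = F(7) + f(3)·m(4) + f(4)·m(3) = 1 + 1/7·3/7 + 2/7·1/7 = 54/49
E[N_7] = m(7) = 54/49


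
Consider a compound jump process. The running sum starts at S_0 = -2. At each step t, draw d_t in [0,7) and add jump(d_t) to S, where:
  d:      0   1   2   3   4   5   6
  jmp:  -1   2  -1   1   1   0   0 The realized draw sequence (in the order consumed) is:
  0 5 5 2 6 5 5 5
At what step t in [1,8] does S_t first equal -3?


1

t=0: S=-2, d=0, jump=-1, S_1=-3
t=1: S=-3, d=5, jump=0, S_2=-3
t=2: S=-3, d=5, jump=0, S_3=-3
t=3: S=-3, d=2, jump=-1, S_4=-4
t=4: S=-4, d=6, jump=0, S_5=-4
t=5: S=-4, d=5, jump=0, S_6=-4
t=6: S=-4, d=5, jump=0, S_7=-4
t=7: S=-4, d=5, jump=0, S_8=-4


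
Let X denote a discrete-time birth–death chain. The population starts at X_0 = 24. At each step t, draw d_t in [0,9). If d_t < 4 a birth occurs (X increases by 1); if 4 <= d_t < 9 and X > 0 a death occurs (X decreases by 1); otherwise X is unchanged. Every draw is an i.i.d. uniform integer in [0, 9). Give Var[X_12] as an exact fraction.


320/27

X can drop by at most 1 per step and X_0 = 24 > T = 12, so X_t >= 24 − t >= 12 > 0 for every t <= 12: the floor at 0 (the 'and X > 0' condition) never binds. Hence X_12 = X_0 + Σ_{t<12} Y_t with i.i.d. increments Y_t = y(d_t) ∈ {+1, −1, 0}.
Outcome values over d=0..8: [1, 1, 1, 1, -1, -1, -1, -1, -1]
Σy = -1, Σy² = 9, M = 9
μ = -1/9 = -1/9,  σ² = 9/9 − (-1/9)² = 80/81
Independent increments: Var[X_12] = 12·σ² = 12·(80/81) = 320/27


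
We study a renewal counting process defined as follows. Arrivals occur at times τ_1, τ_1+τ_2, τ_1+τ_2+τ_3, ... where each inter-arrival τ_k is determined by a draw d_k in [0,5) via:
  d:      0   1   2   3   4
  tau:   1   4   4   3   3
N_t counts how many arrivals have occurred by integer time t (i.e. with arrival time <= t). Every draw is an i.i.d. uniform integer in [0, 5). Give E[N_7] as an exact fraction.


161781/78125

Inter-arrival values over d=0..4: [1, 4, 4, 3, 3]
Each d has probability 1/5, so the pmf of τ is: f(1) = 1/5, f(3) = 2/5, f(4) = 2/5
Renewal equation for m(n) = E[N_n]: condition on τ_1 = k (if k <= n, one arrival plus a fresh copy on the remaining n−k steps): m(n) = F(n) + Σ_{k<=n} f(k)·m(n−k), where F(n) = P(τ <= n) and m(0) = 0
m(1) = F(1) = 1/5
m(2) = F(2) + f(1)·m(1) = 1/5 + 1/5·1/5 = 6/25
m(3) = F(3) + f(1)·m(2) = 3/5 + 1/5·6/25 = 81/125
m(4) = F(4) + f(1)·m(3) + f(3)·m(1) = 1 + 1/5·81/125 + 2/5·1/5 = 756/625
m(5) = F(5) + f(1)·m(4) + f(3)·m(2) + f(4)·m(1) = 1 + 1/5·756/625 + 2/5·6/25 + 2/5·1/5 = 4431/3125
m(6) = F(6) + f(1)·m(5) + f(3)·m(3) + f(4)·m(2) = 1 + 1/5·4431/3125 + 2/5·81/125 + 2/5·6/25 = 25606/15625
m(7) = F(7) + f(1)·m(6) + f(3)·m(4) + f(4)·m(3) = 1 + 1/5·25606/15625 + 2/5·756/625 + 2/5·81/125 = 161781/78125
E[N_7] = m(7) = 161781/78125


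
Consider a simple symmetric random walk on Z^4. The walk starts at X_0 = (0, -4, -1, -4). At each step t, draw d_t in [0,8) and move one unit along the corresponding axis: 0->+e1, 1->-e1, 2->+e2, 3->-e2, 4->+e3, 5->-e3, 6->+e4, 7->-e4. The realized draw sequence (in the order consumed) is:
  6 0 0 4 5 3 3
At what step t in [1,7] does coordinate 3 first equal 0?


4

t=0: X=(0, -4, -1, -4), d=6 → +e4, X_1=(0, -4, -1, -3)
t=1: X=(0, -4, -1, -3), d=0 → +e1, X_2=(1, -4, -1, -3)
t=2: X=(1, -4, -1, -3), d=0 → +e1, X_3=(2, -4, -1, -3)
t=3: X=(2, -4, -1, -3), d=4 → +e3, X_4=(2, -4, 0, -3)
t=4: X=(2, -4, 0, -3), d=5 → -e3, X_5=(2, -4, -1, -3)
t=5: X=(2, -4, -1, -3), d=3 → -e2, X_6=(2, -5, -1, -3)
t=6: X=(2, -5, -1, -3), d=3 → -e2, X_7=(2, -6, -1, -3)


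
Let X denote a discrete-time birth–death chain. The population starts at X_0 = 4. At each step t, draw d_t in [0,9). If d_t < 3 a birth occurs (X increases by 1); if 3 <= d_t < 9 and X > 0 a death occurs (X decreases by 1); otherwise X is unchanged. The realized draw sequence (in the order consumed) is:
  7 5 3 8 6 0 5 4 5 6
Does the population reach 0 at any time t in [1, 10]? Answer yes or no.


yes

t=0: X=4, d=7 → death, X_1=3
t=1: X=3, d=5 → death, X_2=2
t=2: X=2, d=3 → death, X_3=1
t=3: X=1, d=8 → death, X_4=0
t=4: X=0, d=6 → hold, X_5=0
t=5: X=0, d=0 → birth, X_6=1
t=6: X=1, d=5 → death, X_7=0
t=7: X=0, d=4 → hold, X_8=0
t=8: X=0, d=5 → hold, X_9=0
t=9: X=0, d=6 → hold, X_10=0


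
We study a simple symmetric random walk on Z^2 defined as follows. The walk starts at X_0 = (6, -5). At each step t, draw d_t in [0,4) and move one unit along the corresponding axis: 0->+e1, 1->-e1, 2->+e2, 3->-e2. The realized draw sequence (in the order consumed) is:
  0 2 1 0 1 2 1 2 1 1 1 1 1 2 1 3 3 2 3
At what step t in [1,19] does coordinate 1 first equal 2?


11

t=0: X=(6, -5), d=0 → +e1, X_1=(7, -5)
t=1: X=(7, -5), d=2 → +e2, X_2=(7, -4)
t=2: X=(7, -4), d=1 → -e1, X_3=(6, -4)
t=3: X=(6, -4), d=0 → +e1, X_4=(7, -4)
t=4: X=(7, -4), d=1 → -e1, X_5=(6, -4)
t=5: X=(6, -4), d=2 → +e2, X_6=(6, -3)
t=6: X=(6, -3), d=1 → -e1, X_7=(5, -3)
t=7: X=(5, -3), d=2 → +e2, X_8=(5, -2)
t=8: X=(5, -2), d=1 → -e1, X_9=(4, -2)
t=9: X=(4, -2), d=1 → -e1, X_10=(3, -2)
t=10: X=(3, -2), d=1 → -e1, X_11=(2, -2)
t=11: X=(2, -2), d=1 → -e1, X_12=(1, -2)
t=12: X=(1, -2), d=1 → -e1, X_13=(0, -2)
t=13: X=(0, -2), d=2 → +e2, X_14=(0, -1)
t=14: X=(0, -1), d=1 → -e1, X_15=(-1, -1)
t=15: X=(-1, -1), d=3 → -e2, X_16=(-1, -2)
t=16: X=(-1, -2), d=3 → -e2, X_17=(-1, -3)
t=17: X=(-1, -3), d=2 → +e2, X_18=(-1, -2)
t=18: X=(-1, -2), d=3 → -e2, X_19=(-1, -3)


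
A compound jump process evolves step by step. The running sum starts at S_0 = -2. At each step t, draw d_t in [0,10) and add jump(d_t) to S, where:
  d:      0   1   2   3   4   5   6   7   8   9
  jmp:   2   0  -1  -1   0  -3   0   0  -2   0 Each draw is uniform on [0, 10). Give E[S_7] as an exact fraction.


-11/2

Outcome values over d=0..9: [2, 0, -1, -1, 0, -3, 0, 0, -2, 0]
Σy = -5, Σy² = 19, M = 10
μ = -5/10 = -1/2,  σ² = 19/10 − (-1/2)² = 33/20
E[S_7] = -2 + 7·(-1/2) = -11/2


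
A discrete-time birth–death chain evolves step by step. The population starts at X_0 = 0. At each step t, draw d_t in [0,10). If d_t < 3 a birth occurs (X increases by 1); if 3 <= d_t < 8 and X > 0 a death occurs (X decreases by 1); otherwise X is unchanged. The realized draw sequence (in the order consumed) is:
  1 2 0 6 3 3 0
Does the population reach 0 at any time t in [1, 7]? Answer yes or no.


t=0: X=0, d=1 → birth, X_1=1
t=1: X=1, d=2 → birth, X_2=2
t=2: X=2, d=0 → birth, X_3=3
t=3: X=3, d=6 → death, X_4=2
t=4: X=2, d=3 → death, X_5=1
t=5: X=1, d=3 → death, X_6=0
t=6: X=0, d=0 → birth, X_7=1

yes


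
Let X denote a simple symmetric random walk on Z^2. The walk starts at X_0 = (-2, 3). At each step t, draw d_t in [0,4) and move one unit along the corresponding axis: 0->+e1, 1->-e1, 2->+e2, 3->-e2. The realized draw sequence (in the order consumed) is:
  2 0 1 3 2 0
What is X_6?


t=0: X=(-2, 3), d=2 → +e2, X_1=(-2, 4)
t=1: X=(-2, 4), d=0 → +e1, X_2=(-1, 4)
t=2: X=(-1, 4), d=1 → -e1, X_3=(-2, 4)
t=3: X=(-2, 4), d=3 → -e2, X_4=(-2, 3)
t=4: X=(-2, 3), d=2 → +e2, X_5=(-2, 4)
t=5: X=(-2, 4), d=0 → +e1, X_6=(-1, 4)

(-1, 4)


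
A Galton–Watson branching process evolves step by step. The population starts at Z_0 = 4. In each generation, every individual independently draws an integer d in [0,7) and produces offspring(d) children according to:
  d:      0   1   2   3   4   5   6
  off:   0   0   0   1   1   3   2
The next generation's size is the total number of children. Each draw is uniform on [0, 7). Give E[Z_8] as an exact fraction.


Outcome values over d=0..6: [0, 0, 0, 1, 1, 3, 2]
Σy = 7, Σy² = 15, M = 7
μ = 7/7 = 1,  σ² = 15/7 − (1)² = 8/7
E[Z_0] = 4
E[Z_1] = 1·E[Z_0] = 4
E[Z_2] = 1·E[Z_1] = 4
E[Z_3] = 1·E[Z_2] = 4
E[Z_4] = 1·E[Z_3] = 4
E[Z_5] = 1·E[Z_4] = 4
E[Z_6] = 1·E[Z_5] = 4
E[Z_7] = 1·E[Z_6] = 4
E[Z_8] = 1·E[Z_7] = 4

4


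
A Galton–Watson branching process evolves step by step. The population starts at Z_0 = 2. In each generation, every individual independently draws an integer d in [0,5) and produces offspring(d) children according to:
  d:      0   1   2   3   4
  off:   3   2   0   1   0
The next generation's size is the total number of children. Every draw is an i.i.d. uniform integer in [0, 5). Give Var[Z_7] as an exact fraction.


Outcome values over d=0..4: [3, 2, 0, 1, 0]
Σy = 6, Σy² = 14, M = 5
μ = 6/5 = 6/5,  σ² = 14/5 − (6/5)² = 34/25
V_0 = 0, E_0 = 2
V_1 = 34/25·E_0 + (6/5)²·V_0 = 68/25;  E_1 = 12/5
V_2 = 34/25·E_1 + (6/5)²·V_1 = 4488/625;  E_2 = 72/25
V_3 = 34/25·E_2 + (6/5)²·V_2 = 222768/15625;  E_3 = 432/125
V_4 = 34/25·E_3 + (6/5)²·V_3 = 9855648/390625;  E_4 = 2592/625
V_5 = 34/25·E_4 + (6/5)²·V_4 = 409883328/9765625;  E_5 = 15552/3125
V_6 = 34/25·E_5 + (6/5)²·V_5 = 16408199808/244140625;  E_6 = 93312/15625
V_7 = 34/25·E_6 + (6/5)²·V_6 = 640267193088/6103515625;  E_7 = 559872/78125

640267193088/6103515625


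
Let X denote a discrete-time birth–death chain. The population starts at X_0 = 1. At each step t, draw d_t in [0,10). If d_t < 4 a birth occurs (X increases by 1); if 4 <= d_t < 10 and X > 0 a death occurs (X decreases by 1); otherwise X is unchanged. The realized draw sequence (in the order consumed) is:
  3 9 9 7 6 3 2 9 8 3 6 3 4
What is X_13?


t=0: X=1, d=3 → birth, X_1=2
t=1: X=2, d=9 → death, X_2=1
t=2: X=1, d=9 → death, X_3=0
t=3: X=0, d=7 → hold, X_4=0
t=4: X=0, d=6 → hold, X_5=0
t=5: X=0, d=3 → birth, X_6=1
t=6: X=1, d=2 → birth, X_7=2
t=7: X=2, d=9 → death, X_8=1
t=8: X=1, d=8 → death, X_9=0
t=9: X=0, d=3 → birth, X_10=1
t=10: X=1, d=6 → death, X_11=0
t=11: X=0, d=3 → birth, X_12=1
t=12: X=1, d=4 → death, X_13=0

0


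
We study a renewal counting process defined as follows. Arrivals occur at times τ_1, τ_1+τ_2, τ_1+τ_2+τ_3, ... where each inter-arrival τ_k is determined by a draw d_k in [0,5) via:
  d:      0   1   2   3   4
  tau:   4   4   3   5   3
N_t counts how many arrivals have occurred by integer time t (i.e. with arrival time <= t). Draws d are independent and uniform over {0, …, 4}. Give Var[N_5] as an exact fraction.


0

Inter-arrival values over d=0..4: [4, 4, 3, 5, 3]
Each d has probability 1/5, so the pmf of τ is: f(3) = 2/5, f(4) = 2/5, f(5) = 1/5
Let p_n(j) = P(N_n = j), with p_0 = [1]. Condition on τ_1: p_n(0) = P(τ > n), and for j >= 1, p_n(j) = Σ_{k<=n} f(k)·p_{n−k}(j−1)
p_1 = [1]  (j = 0)
p_2 = [1]  (j = 0)
p_3 = [3/5, 2/5]  (j = 0..1)
p_4 = [1/5, 4/5]  (j = 0..1)
p_5 = [0, 1]  (j = 0..1)
E[N_5] = Σ j·p_5(j) = 1;  E[N_5²] = Σ j²·p_5(j) = 1
Var[N_5] = 1 − (1)² = 0


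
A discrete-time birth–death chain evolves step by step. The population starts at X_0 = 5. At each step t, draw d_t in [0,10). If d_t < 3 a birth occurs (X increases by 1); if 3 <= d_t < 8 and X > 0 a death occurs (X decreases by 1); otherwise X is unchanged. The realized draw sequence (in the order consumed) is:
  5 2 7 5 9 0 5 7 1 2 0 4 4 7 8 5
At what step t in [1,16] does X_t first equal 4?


t=0: X=5, d=5 → death, X_1=4
t=1: X=4, d=2 → birth, X_2=5
t=2: X=5, d=7 → death, X_3=4
t=3: X=4, d=5 → death, X_4=3
t=4: X=3, d=9 → hold, X_5=3
t=5: X=3, d=0 → birth, X_6=4
t=6: X=4, d=5 → death, X_7=3
t=7: X=3, d=7 → death, X_8=2
t=8: X=2, d=1 → birth, X_9=3
t=9: X=3, d=2 → birth, X_10=4
t=10: X=4, d=0 → birth, X_11=5
t=11: X=5, d=4 → death, X_12=4
t=12: X=4, d=4 → death, X_13=3
t=13: X=3, d=7 → death, X_14=2
t=14: X=2, d=8 → hold, X_15=2
t=15: X=2, d=5 → death, X_16=1

1


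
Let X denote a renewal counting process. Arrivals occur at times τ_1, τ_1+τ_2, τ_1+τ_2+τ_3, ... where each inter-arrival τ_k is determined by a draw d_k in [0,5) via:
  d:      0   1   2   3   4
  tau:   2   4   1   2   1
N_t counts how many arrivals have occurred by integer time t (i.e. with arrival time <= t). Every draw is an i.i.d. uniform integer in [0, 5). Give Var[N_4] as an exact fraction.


Inter-arrival values over d=0..4: [2, 4, 1, 2, 1]
Each d has probability 1/5, so the pmf of τ is: f(1) = 2/5, f(2) = 2/5, f(4) = 1/5
Let p_n(j) = P(N_n = j), with p_0 = [1]. Condition on τ_1: p_n(0) = P(τ > n), and for j >= 1, p_n(j) = Σ_{k<=n} f(k)·p_{n−k}(j−1)
p_1 = [3/5, 2/5]  (j = 0..1)
p_2 = [1/5, 16/25, 4/25]  (j = 0..2)
p_3 = [1/5, 8/25, 52/125, 8/125]  (j = 0..3)
p_4 = [0, 9/25, 48/125, 144/625, 16/625]  (j = 0..4)
E[N_4] = Σ j·p_4(j) = 1201/625;  E[N_4²] = Σ j²·p_4(j) = 2737/625
Var[N_4] = 2737/625 − (1201/625)² = 268224/390625

268224/390625


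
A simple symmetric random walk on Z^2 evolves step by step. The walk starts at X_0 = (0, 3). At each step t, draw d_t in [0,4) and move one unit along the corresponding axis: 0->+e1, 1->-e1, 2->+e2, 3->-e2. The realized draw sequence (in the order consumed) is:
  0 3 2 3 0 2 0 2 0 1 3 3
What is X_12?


t=0: X=(0, 3), d=0 → +e1, X_1=(1, 3)
t=1: X=(1, 3), d=3 → -e2, X_2=(1, 2)
t=2: X=(1, 2), d=2 → +e2, X_3=(1, 3)
t=3: X=(1, 3), d=3 → -e2, X_4=(1, 2)
t=4: X=(1, 2), d=0 → +e1, X_5=(2, 2)
t=5: X=(2, 2), d=2 → +e2, X_6=(2, 3)
t=6: X=(2, 3), d=0 → +e1, X_7=(3, 3)
t=7: X=(3, 3), d=2 → +e2, X_8=(3, 4)
t=8: X=(3, 4), d=0 → +e1, X_9=(4, 4)
t=9: X=(4, 4), d=1 → -e1, X_10=(3, 4)
t=10: X=(3, 4), d=3 → -e2, X_11=(3, 3)
t=11: X=(3, 3), d=3 → -e2, X_12=(3, 2)

(3, 2)


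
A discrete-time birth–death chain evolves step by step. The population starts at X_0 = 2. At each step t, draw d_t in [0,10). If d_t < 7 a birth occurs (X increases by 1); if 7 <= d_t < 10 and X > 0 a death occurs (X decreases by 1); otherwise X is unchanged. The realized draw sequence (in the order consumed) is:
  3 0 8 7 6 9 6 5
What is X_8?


t=0: X=2, d=3 → birth, X_1=3
t=1: X=3, d=0 → birth, X_2=4
t=2: X=4, d=8 → death, X_3=3
t=3: X=3, d=7 → death, X_4=2
t=4: X=2, d=6 → birth, X_5=3
t=5: X=3, d=9 → death, X_6=2
t=6: X=2, d=6 → birth, X_7=3
t=7: X=3, d=5 → birth, X_8=4

4
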